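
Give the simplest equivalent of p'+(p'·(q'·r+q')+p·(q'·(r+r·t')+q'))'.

p'+q

p'+(p'·(q'·r+q')+p·(q'·(r+r·t')+q'))'
= p'+(p'·(q'·r+q')+p·(q'·r+q'))'   — absorption
= p'+(q'·r+q')'   — distribution
= p'+(q')'   — absorption
= p'+q   — double negation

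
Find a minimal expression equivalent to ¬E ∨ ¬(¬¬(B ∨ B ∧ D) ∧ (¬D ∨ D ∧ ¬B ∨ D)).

¬E ∨ ¬(¬¬(B ∨ B ∧ D) ∧ (¬D ∨ D ∧ ¬B ∨ D))
= ¬E ∨ ¬((B ∨ B ∧ D) ∧ (¬D ∨ D ∧ ¬B ∨ D))   [double negation]
= ¬E ∨ ¬(B ∧ (¬D ∨ D ∧ ¬B ∨ D))   [absorption]
= ¬E ∨ ¬(B ∧ (¬D ∨ D))   [absorption]
= ¬E ∨ ¬B   [complement / identity]

¬E ∨ ¬B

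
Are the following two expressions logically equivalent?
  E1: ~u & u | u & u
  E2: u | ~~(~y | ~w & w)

E1: ~u & u | u & u
    = u
E2: u | ~~(~y | ~w & w)
    = u | ~y | ~w & w
    = u | ~y
These differ: at u=0, w=0, y=0, E1 = 0 but E2 = 1.

No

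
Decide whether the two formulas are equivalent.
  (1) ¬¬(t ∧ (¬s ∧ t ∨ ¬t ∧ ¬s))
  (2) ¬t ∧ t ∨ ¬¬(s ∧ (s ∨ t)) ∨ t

E1: ¬¬(t ∧ (¬s ∧ t ∨ ¬t ∧ ¬s))
    = t ∧ (¬s ∧ t ∨ ¬t ∧ ¬s)
    = t ∧ ¬s
E2: ¬t ∧ t ∨ ¬¬(s ∧ (s ∨ t)) ∨ t
    = ¬¬(s ∧ (s ∨ t)) ∨ t
    = ¬¬s ∨ t
    = s ∨ t
These differ: at s=1, t=0, E1 = 0 but E2 = 1.

No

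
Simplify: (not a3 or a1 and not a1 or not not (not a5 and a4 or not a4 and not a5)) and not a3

(not a3 or a1 and not a1 or not not (not a5 and a4 or not a4 and not a5)) and not a3
= (not a3 or a1 and not a1 or not not not a5) and not a3
= (not a3 or not not not a5) and not a3
= (not a3 or not a5) and not a3
= not a3

not a3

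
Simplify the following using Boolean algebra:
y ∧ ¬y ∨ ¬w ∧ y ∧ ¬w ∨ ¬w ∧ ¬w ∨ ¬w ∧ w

y ∧ ¬y ∨ ¬w ∧ y ∧ ¬w ∨ ¬w ∧ ¬w ∨ ¬w ∧ w
= y ∧ ¬y ∨ (¬w ∧ y ∨ ¬w) ∧ ¬w ∨ ¬w ∧ w   [distribution]
= (¬w ∧ y ∨ ¬w) ∧ ¬w ∨ ¬w ∧ w   [complement / identity]
= ¬w ∧ ¬w ∨ ¬w ∧ w   [absorption]
= ¬w   [distribution]

¬w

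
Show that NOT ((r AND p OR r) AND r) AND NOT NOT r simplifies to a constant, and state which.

FALSE

NOT ((r AND p OR r) AND r) AND NOT NOT r
= NOT ((r AND p OR r) AND r) AND r   — double negation
= NOT (r AND r) AND r   — absorption
= NOT r AND r   — idempotence
= FALSE   — complement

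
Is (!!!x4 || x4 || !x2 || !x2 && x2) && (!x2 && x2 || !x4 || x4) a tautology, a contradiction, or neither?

(!!!x4 || x4 || !x2 || !x2 && x2) && (!x2 && x2 || !x4 || x4)
= (!!!x4 || x4 || !x2 || !x2 && x2) && (!x4 || x4)   — complement / identity
= (!!!x4 || x4 || !x2) && (!x4 || x4)   — complement / identity
= (!x4 || x4 || !x2) && (!x4 || x4)   — double negation
= !x4 || x4   — absorption
= true   — complement

tautology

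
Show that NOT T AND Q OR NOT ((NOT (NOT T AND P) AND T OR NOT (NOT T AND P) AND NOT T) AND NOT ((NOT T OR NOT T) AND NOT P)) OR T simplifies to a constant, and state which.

TRUE

NOT T AND Q OR NOT ((NOT (NOT T AND P) AND T OR NOT (NOT T AND P) AND NOT T) AND NOT ((NOT T OR NOT T) AND NOT P)) OR T
= NOT T AND Q OR NOT (NOT (NOT T AND P) AND NOT ((NOT T OR NOT T) AND NOT P)) OR T
= NOT T AND Q OR NOT T AND P OR (NOT T OR NOT T) AND NOT P OR T
= NOT T AND Q OR NOT T AND P OR NOT T AND NOT P OR T
= NOT T AND Q OR NOT T OR T
= NOT T OR T
= TRUE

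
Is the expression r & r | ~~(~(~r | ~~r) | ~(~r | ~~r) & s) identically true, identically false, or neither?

r & r | ~~(~(~r | ~~r) | ~(~r | ~~r) & s)
= r & r | ~~~(~r | ~~r)   (absorption)
= r & r | ~(~r | ~~r)   (double negation)
= r & r | r & ~r   (De Morgan)
= r   (distribution)
This depends on r, so it is not a constant.

neither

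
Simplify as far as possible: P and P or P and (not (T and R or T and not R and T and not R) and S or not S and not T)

P and P or P and (not (T and R or T and not R and T and not R) and S or not S and not T)
= P and P or P and (not (T and R or T and not R) and S or not S and not T)   — idempotence
= P and P or P and (not T and S or not S and not T)   — distribution
= P and P or P and not T   — distribution
= P and (P or not T)   — distribution
= P   — absorption

P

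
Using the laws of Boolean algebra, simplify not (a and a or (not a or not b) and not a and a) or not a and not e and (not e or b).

not (a and a or (not a or not b) and not a and a) or not a and not e and (not e or b)
= not (a and a or not a and a) or not a and not e and (not e or b)
= not (a and a or not a and a) or not a and not e
= not a or not a and not e
= not a

not a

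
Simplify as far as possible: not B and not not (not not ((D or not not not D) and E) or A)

not B and (E or A)

not B and not not (not not ((D or not not not D) and E) or A)
= not B and not not (not not ((D or not D) and E) or A)
= not B and (not not ((D or not D) and E) or A)
= not B and (not not E or A)
= not B and (E or A)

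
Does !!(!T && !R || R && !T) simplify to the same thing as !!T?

No

E1: !!(!T && !R || R && !T)
    = !!!T   (distribution)
    = !T   (double negation)
E2: !!T
    = T   (double negation)
These differ: at R=0, T=1, E1 = 0 but E2 = 1.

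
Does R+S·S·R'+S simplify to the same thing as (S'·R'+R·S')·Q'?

E1: R+S·S·R'+S
    = R+S·R'+S   (idempotence)
    = R+S   (absorption)
E2: (S'·R'+R·S')·Q'
    = S'·Q'   (distribution)
These differ: at Q=1, R=1, S=1, E1 = 1 but E2 = 0.

No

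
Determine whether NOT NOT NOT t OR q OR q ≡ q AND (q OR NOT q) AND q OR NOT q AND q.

No

E1: NOT NOT NOT t OR q OR q
    = NOT NOT NOT t OR q   — idempotence
    = NOT t OR q   — double negation
E2: q AND (q OR NOT q) AND q OR NOT q AND q
    = q AND q OR NOT q AND q   — complement / identity
    = q   — distribution
These differ: at q=0, t=0, E1 = 1 but E2 = 0.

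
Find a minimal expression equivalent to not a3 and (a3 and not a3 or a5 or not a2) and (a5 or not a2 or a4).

not a3 and (a5 or not a2)

not a3 and (a3 and not a3 or a5 or not a2) and (a5 or not a2 or a4)
= not a3 and (a5 or not a2) and (a5 or not a2 or a4)   — complement / identity
= not a3 and (a5 or not a2)   — absorption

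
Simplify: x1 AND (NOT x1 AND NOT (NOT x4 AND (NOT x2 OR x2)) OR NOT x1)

x1 AND (NOT x1 AND NOT (NOT x4 AND (NOT x2 OR x2)) OR NOT x1)
= x1 AND (NOT x1 AND NOT NOT x4 OR NOT x1)   [complement / identity]
= x1 AND (NOT x1 AND x4 OR NOT x1)   [double negation]
= x1 AND NOT x1   [absorption]
= FALSE   [complement]

FALSE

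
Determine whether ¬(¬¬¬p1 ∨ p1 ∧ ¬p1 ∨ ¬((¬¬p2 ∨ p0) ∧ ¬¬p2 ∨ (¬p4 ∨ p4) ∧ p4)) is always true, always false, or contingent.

¬(¬¬¬p1 ∨ p1 ∧ ¬p1 ∨ ¬((¬¬p2 ∨ p0) ∧ ¬¬p2 ∨ (¬p4 ∨ p4) ∧ p4))
= ¬(¬¬¬p1 ∨ p1 ∧ ¬p1 ∨ ¬((¬¬p2 ∨ p0) ∧ ¬¬p2 ∨ p4))   [complement / identity]
= ¬(¬¬¬p1 ∨ ¬((¬¬p2 ∨ p0) ∧ ¬¬p2 ∨ p4))   [complement / identity]
= ¬(¬p1 ∨ ¬((¬¬p2 ∨ p0) ∧ ¬¬p2 ∨ p4))   [double negation]
= p1 ∧ ((¬¬p2 ∨ p0) ∧ ¬¬p2 ∨ p4)   [De Morgan]
= p1 ∧ (¬¬p2 ∨ p4)   [absorption]
= p1 ∧ (p2 ∨ p4)   [double negation]
This depends on p1, p2, p4, so it is not a constant.

contingent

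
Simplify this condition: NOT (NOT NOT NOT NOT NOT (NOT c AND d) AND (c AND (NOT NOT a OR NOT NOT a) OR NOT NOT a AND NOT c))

NOT c AND d OR NOT a

NOT (NOT NOT NOT NOT NOT (NOT c AND d) AND (c AND (NOT NOT a OR NOT NOT a) OR NOT NOT a AND NOT c))
= NOT (NOT NOT NOT (NOT c AND d) AND (c AND (NOT NOT a OR NOT NOT a) OR NOT NOT a AND NOT c))   (double negation)
= NOT (NOT NOT NOT (NOT c AND d) AND (c AND NOT NOT a OR NOT NOT a AND NOT c))   (idempotence)
= NOT (NOT (NOT c AND d) AND (c AND NOT NOT a OR NOT NOT a AND NOT c))   (double negation)
= NOT (NOT (NOT c AND d) AND NOT NOT a)   (distribution)
= NOT c AND d OR NOT a   (De Morgan)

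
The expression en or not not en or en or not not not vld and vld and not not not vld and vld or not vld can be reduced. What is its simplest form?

en or not vld

en or not not en or en or not not not vld and vld and not not not vld and vld or not vld
= en or not not en or en or not not not vld and vld or not vld   [idempotence]
= en or not not en or en or not vld and vld or not vld   [double negation]
= en or en or en or not vld and vld or not vld   [double negation]
= en or en or not vld and vld or not vld   [idempotence]
= en or en or not vld   [complement / identity]
= en or not vld   [idempotence]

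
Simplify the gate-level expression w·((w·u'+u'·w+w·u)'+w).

w

w·((w·u'+u'·w+w·u)'+w)
= w·((w·u'+w)'+w)   (distribution)
= w·(w'+w)   (absorption)
= w   (complement / identity)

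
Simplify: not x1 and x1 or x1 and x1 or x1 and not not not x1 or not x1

not x1 and x1 or x1 and x1 or x1 and not not not x1 or not x1
= not x1 and x1 or x1 and x1 or x1 and not x1 or not x1
= x1 or x1 and not x1 or not x1
= x1 or not x1
= True

True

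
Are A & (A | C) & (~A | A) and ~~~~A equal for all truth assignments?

E1: A & (A | C) & (~A | A)
    = A & (A | C)   — complement / identity
    = A   — absorption
E2: ~~~~A
    = ~~A   — double negation
    = A   — double negation
Both reduce to A, so they are equivalent.

Yes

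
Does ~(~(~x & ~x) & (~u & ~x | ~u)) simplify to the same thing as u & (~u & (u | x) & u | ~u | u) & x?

E1: ~(~(~x & ~x) & (~u & ~x | ~u))
    = ~(~(~x & ~x) & ~u)   (absorption)
    = ~(~~x & ~u)   (idempotence)
    = ~x | u   (De Morgan)
E2: u & (~u & (u | x) & u | ~u | u) & x
    = u & (~u & u | ~u | u) & x   (absorption)
    = u & (~u | u) & x   (complement / identity)
    = u & x   (complement / identity)
These differ: at u=0, x=0, E1 = 1 but E2 = 0.

No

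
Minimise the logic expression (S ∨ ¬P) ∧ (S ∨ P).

(S ∨ ¬P) ∧ (S ∨ P)
= S ∨ ¬P ∧ P   — distribution
= S   — complement / identity

S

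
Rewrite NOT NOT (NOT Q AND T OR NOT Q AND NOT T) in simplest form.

NOT NOT (NOT Q AND T OR NOT Q AND NOT T)
= NOT NOT NOT Q   [distribution]
= NOT Q   [double negation]

NOT Q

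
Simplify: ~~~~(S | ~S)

~~~~(S | ~S)
= ~~(S | ~S)   (double negation)
= S | ~S   (double negation)
= 1   (complement)

1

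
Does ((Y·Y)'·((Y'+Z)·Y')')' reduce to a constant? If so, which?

((Y·Y)'·((Y'+Z)·Y')')'
= ((Y·Y)'·(Y')')'   (absorption)
= Y·Y+Y'   (De Morgan)
= Y+Y'   (idempotence)
= 1   (complement)

yes, True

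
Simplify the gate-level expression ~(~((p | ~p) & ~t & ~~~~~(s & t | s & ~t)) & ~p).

~(~((p | ~p) & ~t & ~~~~~(s & t | s & ~t)) & ~p)
= ~(~((p | ~p) & ~t & ~~~(s & t | s & ~t)) & ~p)   — double negation
= ~(~((p | ~p) & ~t & ~~~s) & ~p)   — distribution
= (p | ~p) & ~t & ~~~s | p   — De Morgan
= ~t & ~~~s | p   — complement / identity
= ~t & ~s | p   — double negation

~t & ~s | p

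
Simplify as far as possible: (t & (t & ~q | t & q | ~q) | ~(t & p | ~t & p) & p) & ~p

t & ~p

(t & (t & ~q | t & q | ~q) | ~(t & p | ~t & p) & p) & ~p
= (t & (t | ~q) | ~(t & p | ~t & p) & p) & ~p   — distribution
= (t | ~(t & p | ~t & p) & p) & ~p   — absorption
= (t | ~p & p) & ~p   — distribution
= t & ~p   — complement / identity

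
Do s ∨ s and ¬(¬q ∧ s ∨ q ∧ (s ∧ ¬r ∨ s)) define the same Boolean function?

No

E1: s ∨ s
    = s   (idempotence)
E2: ¬(¬q ∧ s ∨ q ∧ (s ∧ ¬r ∨ s))
    = ¬(¬q ∧ s ∨ q ∧ s)   (absorption)
    = ¬s   (distribution)
These differ: at q=0, r=0, s=0, E1 = 0 but E2 = 1.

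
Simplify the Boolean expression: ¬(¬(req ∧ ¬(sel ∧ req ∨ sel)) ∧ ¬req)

¬(¬(req ∧ ¬(sel ∧ req ∨ sel)) ∧ ¬req)
= ¬(¬(req ∧ ¬sel) ∧ ¬req)   — absorption
= req ∧ ¬sel ∨ req   — De Morgan
= req   — absorption

req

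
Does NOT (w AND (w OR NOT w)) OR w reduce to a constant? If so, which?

NOT (w AND (w OR NOT w)) OR w
= NOT w OR w
= TRUE

yes, True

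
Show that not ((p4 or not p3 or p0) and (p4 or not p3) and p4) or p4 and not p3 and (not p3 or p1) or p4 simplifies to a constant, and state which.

not ((p4 or not p3 or p0) and (p4 or not p3) and p4) or p4 and not p3 and (not p3 or p1) or p4
= not ((p4 or not p3 or p0) and (p4 or not p3) and p4) or p4 and not p3 or p4   (absorption)
= not ((p4 or not p3) and p4) or p4 and not p3 or p4   (absorption)
= not ((p4 or not p3) and p4) or p4   (absorption)
= not p4 or p4   (absorption)
= True   (complement)

True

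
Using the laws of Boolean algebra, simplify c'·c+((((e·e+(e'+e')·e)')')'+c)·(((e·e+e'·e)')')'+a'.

c'·c+((((e·e+(e'+e')·e)')')'+c)·(((e·e+e'·e)')')'+a'
= ((((e·e+(e'+e')·e)')')'+c)·(((e·e+e'·e)')')'+a'   (complement / identity)
= ((((e·e+e'·e)')')'+c)·(((e·e+e'·e)')')'+a'   (idempotence)
= (((e·e+e'·e)')')'+a'   (absorption)
= (e·e+e'·e)'+a'   (double negation)
= e'+a'   (distribution)

e'+a'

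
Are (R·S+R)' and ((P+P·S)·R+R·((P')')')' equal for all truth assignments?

Yes

E1: (R·S+R)'
    = R'   [absorption]
E2: ((P+P·S)·R+R·((P')')')'
    = (P·R+R·((P')')')'   [absorption]
    = (P·R+R·P')'   [double negation]
    = R'   [distribution]
Both reduce to R', so they are equivalent.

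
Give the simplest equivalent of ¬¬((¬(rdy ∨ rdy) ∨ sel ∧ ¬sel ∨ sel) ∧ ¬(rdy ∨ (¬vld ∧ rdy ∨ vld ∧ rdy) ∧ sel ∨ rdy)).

¬rdy

¬¬((¬(rdy ∨ rdy) ∨ sel ∧ ¬sel ∨ sel) ∧ ¬(rdy ∨ (¬vld ∧ rdy ∨ vld ∧ rdy) ∧ sel ∨ rdy))
= ¬¬((¬(rdy ∨ rdy) ∨ sel ∧ ¬sel ∨ sel) ∧ ¬(rdy ∨ rdy ∧ sel ∨ rdy))   (distribution)
= ¬¬((¬(rdy ∨ rdy) ∨ sel) ∧ ¬(rdy ∨ rdy ∧ sel ∨ rdy))   (complement / identity)
= ¬¬((¬(rdy ∨ rdy) ∨ sel) ∧ ¬(rdy ∨ rdy))   (absorption)
= ¬¬¬(rdy ∨ rdy)   (absorption)
= ¬(rdy ∨ rdy)   (double negation)
= ¬rdy   (idempotence)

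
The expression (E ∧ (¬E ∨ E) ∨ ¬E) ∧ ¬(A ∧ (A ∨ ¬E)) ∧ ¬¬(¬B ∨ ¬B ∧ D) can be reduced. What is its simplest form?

¬A ∧ ¬B

(E ∧ (¬E ∨ E) ∨ ¬E) ∧ ¬(A ∧ (A ∨ ¬E)) ∧ ¬¬(¬B ∨ ¬B ∧ D)
= (E ∧ (¬E ∨ E) ∨ ¬E) ∧ ¬A ∧ ¬¬(¬B ∨ ¬B ∧ D)   — absorption
= (E ∨ ¬E) ∧ ¬A ∧ ¬¬(¬B ∨ ¬B ∧ D)   — complement / identity
= ¬A ∧ ¬¬(¬B ∨ ¬B ∧ D)   — complement / identity
= ¬A ∧ ¬¬¬B   — absorption
= ¬A ∧ ¬B   — double negation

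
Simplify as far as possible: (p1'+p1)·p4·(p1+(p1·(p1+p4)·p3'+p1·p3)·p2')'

p4·p1'

(p1'+p1)·p4·(p1+(p1·(p1+p4)·p3'+p1·p3)·p2')'
= (p1'+p1)·p4·(p1+(p1·p3'+p1·p3)·p2')'   (absorption)
= (p1'+p1)·p4·(p1+p1·p2')'   (distribution)
= (p1'+p1)·p4·p1'   (absorption)
= p4·p1'   (complement / identity)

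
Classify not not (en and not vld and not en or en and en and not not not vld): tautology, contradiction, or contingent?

not not (en and not vld and not en or en and en and not not not vld)
= not not (en and not vld and not en or en and en and not vld)   (double negation)
= not not (en and not vld)   (distribution)
= en and not vld   (double negation)
This depends on en, vld, so it is not a constant.

contingent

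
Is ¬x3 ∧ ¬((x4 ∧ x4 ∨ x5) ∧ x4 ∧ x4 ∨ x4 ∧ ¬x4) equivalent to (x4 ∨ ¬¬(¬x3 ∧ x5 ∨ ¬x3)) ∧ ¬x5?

E1: ¬x3 ∧ ¬((x4 ∧ x4 ∨ x5) ∧ x4 ∧ x4 ∨ x4 ∧ ¬x4)
    = ¬x3 ∧ ¬(x4 ∧ x4 ∨ x4 ∧ ¬x4)
    = ¬x3 ∧ ¬x4
E2: (x4 ∨ ¬¬(¬x3 ∧ x5 ∨ ¬x3)) ∧ ¬x5
    = (x4 ∨ ¬¬¬x3) ∧ ¬x5
    = (x4 ∨ ¬x3) ∧ ¬x5
These differ: at x3=0, x4=1, x5=0, E1 = 0 but E2 = 1.

No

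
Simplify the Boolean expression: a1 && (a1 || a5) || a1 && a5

a1

a1 && (a1 || a5) || a1 && a5
= a1 || a1 && a5
= a1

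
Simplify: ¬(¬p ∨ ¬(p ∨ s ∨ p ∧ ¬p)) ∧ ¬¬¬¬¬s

¬(¬p ∨ ¬(p ∨ s ∨ p ∧ ¬p)) ∧ ¬¬¬¬¬s
= ¬(¬p ∨ ¬(p ∨ s ∨ p ∧ ¬p)) ∧ ¬¬¬s   — double negation
= p ∧ (p ∨ s ∨ p ∧ ¬p) ∧ ¬¬¬s   — De Morgan
= p ∧ (p ∨ s ∨ p ∧ ¬p) ∧ ¬s   — double negation
= p ∧ (p ∨ s) ∧ ¬s   — complement / identity
= p ∧ ¬s   — absorption

p ∧ ¬s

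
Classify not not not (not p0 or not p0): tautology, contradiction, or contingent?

contingent

not not not (not p0 or not p0)
= not not not not p0   [idempotence]
= not not p0   [double negation]
= p0   [double negation]
This depends on p0, so it is not a constant.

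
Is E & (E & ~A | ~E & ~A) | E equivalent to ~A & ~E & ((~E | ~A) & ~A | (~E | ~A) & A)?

No

E1: E & (E & ~A | ~E & ~A) | E
    = E & ~A | E
    = E
E2: ~A & ~E & ((~E | ~A) & ~A | (~E | ~A) & A)
    = ~A & ~E & (~E | ~A)
    = ~A & ~E
These differ: at A=0, E=1, E1 = 1 but E2 = 0.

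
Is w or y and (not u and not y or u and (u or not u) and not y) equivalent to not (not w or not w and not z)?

E1: w or y and (not u and not y or u and (u or not u) and not y)
    = w or y and (not u and not y or u and not y)   [complement / identity]
    = w or y and not y   [distribution]
    = w   [complement / identity]
E2: not (not w or not w and not z)
    = not not w   [absorption]
    = w   [double negation]
Both reduce to w, so they are equivalent.

Yes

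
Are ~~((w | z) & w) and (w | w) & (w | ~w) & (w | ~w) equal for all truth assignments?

E1: ~~((w | z) & w)
    = ~~w   — absorption
    = w   — double negation
E2: (w | w) & (w | ~w) & (w | ~w)
    = (w | w) & (w | ~w)   — idempotence
    = w & ~w | w   — distribution
    = w   — complement / identity
Both reduce to w, so they are equivalent.

Yes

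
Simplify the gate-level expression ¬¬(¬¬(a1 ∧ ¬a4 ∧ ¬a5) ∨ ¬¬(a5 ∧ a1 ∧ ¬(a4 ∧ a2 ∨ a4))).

¬¬(¬¬(a1 ∧ ¬a4 ∧ ¬a5) ∨ ¬¬(a5 ∧ a1 ∧ ¬(a4 ∧ a2 ∨ a4)))
= ¬¬(¬¬(a1 ∧ ¬a4 ∧ ¬a5) ∨ ¬¬(a5 ∧ a1 ∧ ¬a4))   — absorption
= ¬(¬(a1 ∧ ¬a4 ∧ ¬a5) ∧ ¬(a5 ∧ a1 ∧ ¬a4))   — De Morgan
= a1 ∧ ¬a4 ∧ ¬a5 ∨ a5 ∧ a1 ∧ ¬a4   — De Morgan
= a1 ∧ ¬a4   — distribution

a1 ∧ ¬a4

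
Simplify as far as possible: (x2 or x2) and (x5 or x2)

(x2 or x2) and (x5 or x2)
= x2 and x5 or x2
= x2

x2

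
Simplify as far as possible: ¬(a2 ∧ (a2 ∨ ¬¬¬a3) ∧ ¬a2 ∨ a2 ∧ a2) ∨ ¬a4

¬(a2 ∧ (a2 ∨ ¬¬¬a3) ∧ ¬a2 ∨ a2 ∧ a2) ∨ ¬a4
= ¬(a2 ∧ (a2 ∨ ¬a3) ∧ ¬a2 ∨ a2 ∧ a2) ∨ ¬a4
= ¬(a2 ∧ ¬a2 ∨ a2 ∧ a2) ∨ ¬a4
= ¬a2 ∨ ¬a4

¬a2 ∨ ¬a4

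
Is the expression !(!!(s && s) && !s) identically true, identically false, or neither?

!(!!(s && s) && !s)
= !(s && s) || s
= !s || s
= true

identically true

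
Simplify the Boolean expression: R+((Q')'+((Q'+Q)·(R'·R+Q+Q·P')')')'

R+Q'

R+((Q')'+((Q'+Q)·(R'·R+Q+Q·P')')')'
= R+((Q')'+((Q'+Q)·(Q+Q·P')')')'
= R+((Q')'+((Q'+Q)·Q')')'
= R+((Q')'+(Q')')'
= R+((Q')')'
= R+Q'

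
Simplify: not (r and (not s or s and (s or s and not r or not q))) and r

False

not (r and (not s or s and (s or s and not r or not q))) and r
= not (r and (not s or s and (s or not q))) and r   (absorption)
= not (r and (not s or s)) and r   (absorption)
= not r and r   (complement / identity)
= False   (complement)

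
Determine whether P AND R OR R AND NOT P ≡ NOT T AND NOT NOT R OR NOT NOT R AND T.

E1: P AND R OR R AND NOT P
    = R
E2: NOT T AND NOT NOT R OR NOT NOT R AND T
    = NOT NOT R
    = R
Both reduce to R, so they are equivalent.

Yes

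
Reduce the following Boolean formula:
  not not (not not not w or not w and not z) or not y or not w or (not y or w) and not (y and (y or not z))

not w or not y

not not (not not not w or not w and not z) or not y or not w or (not y or w) and not (y and (y or not z))
= not not (not w or not w and not z) or not y or not w or (not y or w) and not (y and (y or not z))   (double negation)
= not not (not w or not w and not z) or not y or not w or (not y or w) and not y   (absorption)
= not w or not w and not z or not y or not w or (not y or w) and not y   (double negation)
= not w or not w and not z or not y or not w or not y   (absorption)
= not w or not y or not w or not y   (absorption)
= not w or not y   (idempotence)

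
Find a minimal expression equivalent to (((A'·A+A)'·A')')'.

A'

(((A'·A+A)'·A')')'
= (A'·A+A)'·A'
= A'·A'
= A'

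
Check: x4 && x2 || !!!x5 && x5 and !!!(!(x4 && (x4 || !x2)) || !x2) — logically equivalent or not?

E1: x4 && x2 || !!!x5 && x5
    = x4 && x2 || !x5 && x5   — double negation
    = x4 && x2   — complement / identity
E2: !!!(!(x4 && (x4 || !x2)) || !x2)
    = !(!(x4 && (x4 || !x2)) || !x2)   — double negation
    = !(!x4 || !x2)   — absorption
    = x4 && x2   — De Morgan
Both reduce to x4 && x2, so they are equivalent.

Yes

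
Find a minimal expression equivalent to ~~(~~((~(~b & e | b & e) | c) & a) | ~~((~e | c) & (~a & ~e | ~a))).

~e | c

~~(~~((~(~b & e | b & e) | c) & a) | ~~((~e | c) & (~a & ~e | ~a)))
= ~~(~~((~(~b & e | b & e) | c) & a) | ~~((~e | c) & ~a))   (absorption)
= ~(~((~(~b & e | b & e) | c) & a) & ~((~e | c) & ~a))   (De Morgan)
= ~(~((~e | c) & a) & ~((~e | c) & ~a))   (distribution)
= (~e | c) & a | (~e | c) & ~a   (De Morgan)
= ~e | c   (distribution)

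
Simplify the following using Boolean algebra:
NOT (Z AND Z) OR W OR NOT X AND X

NOT (Z AND Z) OR W OR NOT X AND X
= NOT (Z AND Z) OR W
= NOT Z OR W

NOT Z OR W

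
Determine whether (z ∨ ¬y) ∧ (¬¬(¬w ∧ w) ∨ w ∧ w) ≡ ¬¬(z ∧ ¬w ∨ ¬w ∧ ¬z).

E1: (z ∨ ¬y) ∧ (¬¬(¬w ∧ w) ∨ w ∧ w)
    = (z ∨ ¬y) ∧ (¬w ∧ w ∨ w ∧ w)   (double negation)
    = (z ∨ ¬y) ∧ w   (distribution)
E2: ¬¬(z ∧ ¬w ∨ ¬w ∧ ¬z)
    = ¬¬¬w   (distribution)
    = ¬w   (double negation)
These differ: at w=0, y=0, z=1, E1 = 0 but E2 = 1.

No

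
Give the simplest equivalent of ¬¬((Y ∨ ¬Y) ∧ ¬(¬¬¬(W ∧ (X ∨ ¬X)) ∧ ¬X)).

¬¬((Y ∨ ¬Y) ∧ ¬(¬¬¬(W ∧ (X ∨ ¬X)) ∧ ¬X))
= ¬¬((Y ∨ ¬Y) ∧ ¬(¬¬¬W ∧ ¬X))   — complement / identity
= ¬¬¬(¬¬¬W ∧ ¬X)   — complement / identity
= ¬¬(¬¬W ∨ X)   — De Morgan
= ¬¬(W ∨ X)   — double negation
= W ∨ X   — double negation

W ∨ X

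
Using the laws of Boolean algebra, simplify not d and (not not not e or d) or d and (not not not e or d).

not e or d

not d and (not not not e or d) or d and (not not not e or d)
= not not not e or d
= not e or d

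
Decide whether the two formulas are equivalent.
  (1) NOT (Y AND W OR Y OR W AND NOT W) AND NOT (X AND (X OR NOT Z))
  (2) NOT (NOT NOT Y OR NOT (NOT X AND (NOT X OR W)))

E1: NOT (Y AND W OR Y OR W AND NOT W) AND NOT (X AND (X OR NOT Z))
    = NOT (Y AND W OR Y) AND NOT (X AND (X OR NOT Z))   — complement / identity
    = NOT Y AND NOT (X AND (X OR NOT Z))   — absorption
    = NOT Y AND NOT X   — absorption
E2: NOT (NOT NOT Y OR NOT (NOT X AND (NOT X OR W)))
    = NOT (NOT NOT Y OR NOT NOT X)   — absorption
    = NOT Y AND NOT X   — De Morgan
Both reduce to NOT Y AND NOT X, so they are equivalent.

Yes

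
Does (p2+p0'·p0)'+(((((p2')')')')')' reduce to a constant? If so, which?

(p2+p0'·p0)'+(((((p2')')')')')'
= p2'+(((((p2')')')')')'
= p2'+(((p2')')')'
= p2'+(p2')'
= p2'+p2
= 1

yes, True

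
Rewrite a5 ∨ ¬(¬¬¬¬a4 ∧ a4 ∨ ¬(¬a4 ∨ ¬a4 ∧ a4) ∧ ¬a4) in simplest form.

a5 ∨ ¬(¬¬¬¬a4 ∧ a4 ∨ ¬(¬a4 ∨ ¬a4 ∧ a4) ∧ ¬a4)
= a5 ∨ ¬(¬¬a4 ∧ a4 ∨ ¬(¬a4 ∨ ¬a4 ∧ a4) ∧ ¬a4)   — double negation
= a5 ∨ ¬(¬¬a4 ∧ a4 ∨ ¬¬a4 ∧ ¬a4)   — complement / identity
= a5 ∨ ¬¬¬a4   — distribution
= a5 ∨ ¬a4   — double negation

a5 ∨ ¬a4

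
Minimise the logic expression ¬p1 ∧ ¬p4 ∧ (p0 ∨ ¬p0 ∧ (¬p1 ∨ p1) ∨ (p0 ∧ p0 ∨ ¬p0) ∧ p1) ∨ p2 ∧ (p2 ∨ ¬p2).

¬p1 ∧ ¬p4 ∨ p2

¬p1 ∧ ¬p4 ∧ (p0 ∨ ¬p0 ∧ (¬p1 ∨ p1) ∨ (p0 ∧ p0 ∨ ¬p0) ∧ p1) ∨ p2 ∧ (p2 ∨ ¬p2)
= ¬p1 ∧ ¬p4 ∧ (p0 ∨ ¬p0 ∧ (¬p1 ∨ p1) ∨ (p0 ∧ p0 ∨ ¬p0) ∧ p1) ∨ p2
= ¬p1 ∧ ¬p4 ∧ (p0 ∨ ¬p0 ∧ (¬p1 ∨ p1) ∨ (p0 ∨ ¬p0) ∧ p1) ∨ p2
= ¬p1 ∧ ¬p4 ∧ (p0 ∨ ¬p0 ∨ (p0 ∨ ¬p0) ∧ p1) ∨ p2
= ¬p1 ∧ ¬p4 ∧ (p0 ∨ ¬p0) ∨ p2
= ¬p1 ∧ ¬p4 ∨ p2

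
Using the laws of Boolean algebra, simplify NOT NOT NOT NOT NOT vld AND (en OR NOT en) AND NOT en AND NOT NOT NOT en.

NOT NOT NOT NOT NOT vld AND (en OR NOT en) AND NOT en AND NOT NOT NOT en
= NOT NOT NOT NOT NOT vld AND (en OR NOT en) AND NOT en AND NOT en   [double negation]
= NOT NOT NOT NOT NOT vld AND (en OR NOT en) AND NOT en   [idempotence]
= NOT NOT NOT NOT NOT vld AND NOT en   [complement / identity]
= NOT NOT NOT vld AND NOT en   [double negation]
= NOT vld AND NOT en   [double negation]

NOT vld AND NOT en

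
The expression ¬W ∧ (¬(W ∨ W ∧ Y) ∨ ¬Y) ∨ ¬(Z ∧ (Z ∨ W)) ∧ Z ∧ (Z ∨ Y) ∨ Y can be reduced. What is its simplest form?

¬W ∧ (¬(W ∨ W ∧ Y) ∨ ¬Y) ∨ ¬(Z ∧ (Z ∨ W)) ∧ Z ∧ (Z ∨ Y) ∨ Y
= ¬W ∧ (¬(W ∨ W ∧ Y) ∨ ¬Y) ∨ ¬(Z ∧ (Z ∨ W)) ∧ Z ∨ Y   [absorption]
= ¬W ∧ (¬W ∨ ¬Y) ∨ ¬(Z ∧ (Z ∨ W)) ∧ Z ∨ Y   [absorption]
= ¬W ∨ ¬(Z ∧ (Z ∨ W)) ∧ Z ∨ Y   [absorption]
= ¬W ∨ ¬Z ∧ Z ∨ Y   [absorption]
= ¬W ∨ Y   [complement / identity]

¬W ∨ Y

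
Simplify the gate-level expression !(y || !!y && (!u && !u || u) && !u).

!y

!(y || !!y && (!u && !u || u) && !u)
= !(y || !!y && (!u || u) && !u)   [idempotence]
= !(y || !!y && !u)   [complement / identity]
= !(y || y && !u)   [double negation]
= !y   [absorption]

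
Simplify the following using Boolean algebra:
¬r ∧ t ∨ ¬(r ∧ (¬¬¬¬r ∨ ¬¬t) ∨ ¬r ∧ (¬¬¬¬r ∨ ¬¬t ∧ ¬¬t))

¬r ∧ t ∨ ¬(r ∧ (¬¬¬¬r ∨ ¬¬t) ∨ ¬r ∧ (¬¬¬¬r ∨ ¬¬t ∧ ¬¬t))
= ¬r ∧ t ∨ ¬(r ∧ (¬¬¬¬r ∨ ¬¬t) ∨ ¬r ∧ (¬¬r ∨ ¬¬t ∧ ¬¬t))
= ¬r ∧ t ∨ ¬(r ∧ (¬¬r ∨ ¬¬t) ∨ ¬r ∧ (¬¬r ∨ ¬¬t ∧ ¬¬t))
= ¬r ∧ t ∨ ¬(r ∧ (¬¬r ∨ ¬¬t) ∨ ¬r ∧ (¬¬r ∨ ¬¬t))
= ¬r ∧ t ∨ ¬(¬¬r ∨ ¬¬t)
= ¬r ∧ t ∨ ¬r ∧ ¬t
= ¬r

¬r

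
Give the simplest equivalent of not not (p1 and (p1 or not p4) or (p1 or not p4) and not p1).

not not (p1 and (p1 or not p4) or (p1 or not p4) and not p1)
= not not (p1 or not p4)   (distribution)
= p1 or not p4   (double negation)

p1 or not p4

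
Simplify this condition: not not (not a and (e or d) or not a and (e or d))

not a and (e or d)

not not (not a and (e or d) or not a and (e or d))
= not not (not a and (e or d))   — idempotence
= not a and (e or d)   — double negation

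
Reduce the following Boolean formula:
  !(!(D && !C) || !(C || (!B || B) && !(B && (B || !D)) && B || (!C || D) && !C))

D && !C

!(!(D && !C) || !(C || (!B || B) && !(B && (B || !D)) && B || (!C || D) && !C))
= D && !C && (C || (!B || B) && !(B && (B || !D)) && B || (!C || D) && !C)   — De Morgan
= D && !C && (C || !(B && (B || !D)) && B || (!C || D) && !C)   — complement / identity
= D && !C && (C || !B && B || (!C || D) && !C)   — absorption
= D && !C && (C || !B && B || !C)   — absorption
= D && !C && (C || !C)   — complement / identity
= D && !C   — complement / identity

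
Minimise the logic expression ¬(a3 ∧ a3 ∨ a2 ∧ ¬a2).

¬a3

¬(a3 ∧ a3 ∨ a2 ∧ ¬a2)
= ¬(a3 ∧ a3)
= ¬a3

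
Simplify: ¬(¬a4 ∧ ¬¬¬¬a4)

¬(¬a4 ∧ ¬¬¬¬a4)
= a4 ∨ ¬¬¬a4   (De Morgan)
= a4 ∨ ¬a4   (double negation)
= True   (complement)

True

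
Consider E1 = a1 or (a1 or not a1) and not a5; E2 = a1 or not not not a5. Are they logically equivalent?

Yes

E1: a1 or (a1 or not a1) and not a5
    = a1 or not a5   [complement / identity]
E2: a1 or not not not a5
    = a1 or not a5   [double negation]
Both reduce to a1 or not a5, so they are equivalent.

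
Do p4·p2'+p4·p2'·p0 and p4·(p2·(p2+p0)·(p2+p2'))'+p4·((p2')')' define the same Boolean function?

E1: p4·p2'+p4·p2'·p0
    = p4·p2'   — absorption
E2: p4·(p2·(p2+p0)·(p2+p2'))'+p4·((p2')')'
    = p4·(p2·(p2+p2'))'+p4·((p2')')'   — absorption
    = p4·(p2·(p2+p2'))'+p4·p2'   — double negation
    = p4·p2'+p4·p2'   — complement / identity
    = p4·p2'   — idempotence
Both reduce to p4·p2', so they are equivalent.

Yes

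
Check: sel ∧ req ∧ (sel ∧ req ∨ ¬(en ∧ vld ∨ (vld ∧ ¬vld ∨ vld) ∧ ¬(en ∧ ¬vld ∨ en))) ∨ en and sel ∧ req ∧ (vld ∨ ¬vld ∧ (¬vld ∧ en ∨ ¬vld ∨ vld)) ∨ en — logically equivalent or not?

Yes

E1: sel ∧ req ∧ (sel ∧ req ∨ ¬(en ∧ vld ∨ (vld ∧ ¬vld ∨ vld) ∧ ¬(en ∧ ¬vld ∨ en))) ∨ en
    = sel ∧ req ∧ (sel ∧ req ∨ ¬(en ∧ vld ∨ vld ∧ ¬(en ∧ ¬vld ∨ en))) ∨ en
    = sel ∧ req ∧ (sel ∧ req ∨ ¬(en ∧ vld ∨ vld ∧ ¬en)) ∨ en
    = sel ∧ req ∧ (sel ∧ req ∨ ¬vld) ∨ en
    = sel ∧ req ∨ en
E2: sel ∧ req ∧ (vld ∨ ¬vld ∧ (¬vld ∧ en ∨ ¬vld ∨ vld)) ∨ en
    = sel ∧ req ∧ (vld ∨ ¬vld ∧ (¬vld ∨ vld)) ∨ en
    = sel ∧ req ∧ (vld ∨ ¬vld) ∨ en
    = sel ∧ req ∨ en
Both reduce to sel ∧ req ∨ en, so they are equivalent.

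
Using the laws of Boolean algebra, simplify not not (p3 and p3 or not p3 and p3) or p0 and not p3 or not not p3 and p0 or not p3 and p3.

not not (p3 and p3 or not p3 and p3) or p0 and not p3 or not not p3 and p0 or not p3 and p3
= not not (p3 and p3 or not p3 and p3) or p0 and not p3 or p3 and p0 or not p3 and p3   [double negation]
= not not p3 or p0 and not p3 or p3 and p0 or not p3 and p3   [distribution]
= not not p3 or p0 and not p3 or p3 and p0   [complement / identity]
= not not p3 or p0   [distribution]
= p3 or p0   [double negation]

p3 or p0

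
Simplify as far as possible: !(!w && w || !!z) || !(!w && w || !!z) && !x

!z

!(!w && w || !!z) || !(!w && w || !!z) && !x
= !(!w && w || !!z)   [absorption]
= !(!w && w || z)   [double negation]
= !z   [complement / identity]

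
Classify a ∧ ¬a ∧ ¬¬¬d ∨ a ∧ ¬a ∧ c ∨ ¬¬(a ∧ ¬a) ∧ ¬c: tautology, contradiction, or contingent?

contradiction

a ∧ ¬a ∧ ¬¬¬d ∨ a ∧ ¬a ∧ c ∨ ¬¬(a ∧ ¬a) ∧ ¬c
= a ∧ ¬a ∧ ¬¬¬d ∨ a ∧ ¬a ∧ c ∨ a ∧ ¬a ∧ ¬c   [double negation]
= a ∧ ¬a ∧ ¬d ∨ a ∧ ¬a ∧ c ∨ a ∧ ¬a ∧ ¬c   [double negation]
= a ∧ ¬a ∧ ¬d ∨ a ∧ ¬a   [distribution]
= a ∧ ¬a   [absorption]
= False   [complement]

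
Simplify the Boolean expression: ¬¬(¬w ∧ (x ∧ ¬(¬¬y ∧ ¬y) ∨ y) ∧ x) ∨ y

¬¬(¬w ∧ (x ∧ ¬(¬¬y ∧ ¬y) ∨ y) ∧ x) ∨ y
= ¬¬(¬w ∧ (x ∧ (¬y ∨ y) ∨ y) ∧ x) ∨ y   [De Morgan]
= ¬w ∧ (x ∧ (¬y ∨ y) ∨ y) ∧ x ∨ y   [double negation]
= ¬w ∧ (x ∨ y) ∧ x ∨ y   [complement / identity]
= ¬w ∧ x ∨ y   [absorption]

¬w ∧ x ∨ y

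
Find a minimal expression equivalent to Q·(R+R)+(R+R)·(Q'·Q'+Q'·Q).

Q·(R+R)+(R+R)·(Q'·Q'+Q'·Q)
= Q·(R+R)+(R+R)·Q'   (distribution)
= R+R   (distribution)
= R   (idempotence)

R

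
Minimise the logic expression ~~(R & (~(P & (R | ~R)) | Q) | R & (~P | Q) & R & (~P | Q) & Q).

~~(R & (~(P & (R | ~R)) | Q) | R & (~P | Q) & R & (~P | Q) & Q)
= ~~(R & (~P | Q) | R & (~P | Q) & R & (~P | Q) & Q)   — complement / identity
= ~~(R & (~P | Q) | R & (~P | Q) & Q)   — idempotence
= ~~(R & (~P | Q))   — absorption
= R & (~P | Q)   — double negation

R & (~P | Q)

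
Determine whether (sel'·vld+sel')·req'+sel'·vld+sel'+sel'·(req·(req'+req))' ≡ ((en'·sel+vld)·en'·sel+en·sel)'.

E1: (sel'·vld+sel')·req'+sel'·vld+sel'+sel'·(req·(req'+req))'
    = sel'·vld+sel'+sel'·(req·(req'+req))'   [absorption]
    = sel'·vld+sel'+sel'·req'   [complement / identity]
    = sel'+sel'·req'   [absorption]
    = sel'   [absorption]
E2: ((en'·sel+vld)·en'·sel+en·sel)'
    = (en'·sel+en·sel)'   [absorption]
    = sel'   [distribution]
Both reduce to sel', so they are equivalent.

Yes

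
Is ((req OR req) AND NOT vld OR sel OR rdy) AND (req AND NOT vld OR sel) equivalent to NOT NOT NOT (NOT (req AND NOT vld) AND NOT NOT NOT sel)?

Yes

E1: ((req OR req) AND NOT vld OR sel OR rdy) AND (req AND NOT vld OR sel)
    = (req AND NOT vld OR sel OR rdy) AND (req AND NOT vld OR sel)
    = req AND NOT vld OR sel
E2: NOT NOT NOT (NOT (req AND NOT vld) AND NOT NOT NOT sel)
    = NOT NOT NOT (NOT (req AND NOT vld) AND NOT sel)
    = NOT (NOT (req AND NOT vld) AND NOT sel)
    = req AND NOT vld OR sel
Both reduce to req AND NOT vld OR sel, so they are equivalent.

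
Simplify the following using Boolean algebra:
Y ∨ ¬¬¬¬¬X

Y ∨ ¬¬¬¬¬X
= Y ∨ ¬¬¬X   — double negation
= Y ∨ ¬X   — double negation

Y ∨ ¬X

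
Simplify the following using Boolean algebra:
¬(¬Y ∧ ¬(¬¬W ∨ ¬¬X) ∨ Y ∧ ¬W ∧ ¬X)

¬(¬Y ∧ ¬(¬¬W ∨ ¬¬X) ∨ Y ∧ ¬W ∧ ¬X)
= ¬(¬Y ∧ ¬W ∧ ¬X ∨ Y ∧ ¬W ∧ ¬X)   [De Morgan]
= ¬(¬W ∧ ¬X)   [distribution]
= W ∨ X   [De Morgan]

W ∨ X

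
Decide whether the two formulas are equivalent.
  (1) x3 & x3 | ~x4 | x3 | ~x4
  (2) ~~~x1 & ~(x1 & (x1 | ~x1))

E1: x3 & x3 | ~x4 | x3 | ~x4
    = x3 | ~x4 | x3 | ~x4   [idempotence]
    = x3 | ~x4   [idempotence]
E2: ~~~x1 & ~(x1 & (x1 | ~x1))
    = ~~~x1 & ~x1   [complement / identity]
    = ~x1 & ~x1   [double negation]
    = ~x1   [idempotence]
These differ: at x1=1, x3=0, x4=0, E1 = 1 but E2 = 0.

No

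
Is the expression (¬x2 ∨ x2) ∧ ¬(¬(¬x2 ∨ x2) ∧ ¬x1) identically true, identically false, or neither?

(¬x2 ∨ x2) ∧ ¬(¬(¬x2 ∨ x2) ∧ ¬x1)
= (¬x2 ∨ x2) ∧ (¬x2 ∨ x2 ∨ x1)
= ¬x2 ∨ x2
= True

identically true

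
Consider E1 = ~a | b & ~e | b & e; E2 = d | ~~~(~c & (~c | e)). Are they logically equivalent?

No

E1: ~a | b & ~e | b & e
    = ~a | b   [distribution]
E2: d | ~~~(~c & (~c | e))
    = d | ~~~~c   [absorption]
    = d | ~~c   [double negation]
    = d | c   [double negation]
These differ: at a=0, b=0, c=0, d=0, e=1, E1 = 1 but E2 = 0.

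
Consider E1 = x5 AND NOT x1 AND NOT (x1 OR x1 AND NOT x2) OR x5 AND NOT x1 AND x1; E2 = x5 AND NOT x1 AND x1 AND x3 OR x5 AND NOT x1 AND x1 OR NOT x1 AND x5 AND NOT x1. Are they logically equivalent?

E1: x5 AND NOT x1 AND NOT (x1 OR x1 AND NOT x2) OR x5 AND NOT x1 AND x1
    = x5 AND NOT x1 AND NOT x1 OR x5 AND NOT x1 AND x1
    = x5 AND NOT x1
E2: x5 AND NOT x1 AND x1 AND x3 OR x5 AND NOT x1 AND x1 OR NOT x1 AND x5 AND NOT x1
    = x5 AND NOT x1 AND x1 OR NOT x1 AND x5 AND NOT x1
    = x5 AND NOT x1
Both reduce to x5 AND NOT x1, so they are equivalent.

Yes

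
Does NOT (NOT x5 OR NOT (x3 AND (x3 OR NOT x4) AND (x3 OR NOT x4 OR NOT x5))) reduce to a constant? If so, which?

NOT (NOT x5 OR NOT (x3 AND (x3 OR NOT x4) AND (x3 OR NOT x4 OR NOT x5)))
= NOT (NOT x5 OR NOT (x3 AND (x3 OR NOT x4)))   [absorption]
= x5 AND x3 AND (x3 OR NOT x4)   [De Morgan]
= x5 AND x3   [absorption]
This depends on x3, x5, so it is not a constant.

no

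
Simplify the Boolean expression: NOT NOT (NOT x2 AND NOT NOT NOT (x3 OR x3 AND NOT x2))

NOT NOT (NOT x2 AND NOT NOT NOT (x3 OR x3 AND NOT x2))
= NOT NOT (NOT x2 AND NOT (x3 OR x3 AND NOT x2))   [double negation]
= NOT x2 AND NOT (x3 OR x3 AND NOT x2)   [double negation]
= NOT x2 AND NOT x3   [absorption]

NOT x2 AND NOT x3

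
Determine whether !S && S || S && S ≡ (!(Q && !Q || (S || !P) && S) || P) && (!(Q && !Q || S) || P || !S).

No

E1: !S && S || S && S
    = S   (distribution)
E2: (!(Q && !Q || (S || !P) && S) || P) && (!(Q && !Q || S) || P || !S)
    = (!(Q && !Q || S) || P) && (!(Q && !Q || S) || P || !S)   (absorption)
    = !(Q && !Q || S) || P   (absorption)
    = !S || P   (complement / identity)
These differ: at P=0, Q=0, S=0, E1 = 0 but E2 = 1.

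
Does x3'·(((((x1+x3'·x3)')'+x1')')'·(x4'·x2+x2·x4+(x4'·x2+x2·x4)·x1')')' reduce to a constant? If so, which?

x3'·(((((x1+x3'·x3)')'+x1')')'·(x4'·x2+x2·x4+(x4'·x2+x2·x4)·x1')')'
= x3'·((((x1+x3'·x3)')'+x1')'+x4'·x2+x2·x4+(x4'·x2+x2·x4)·x1')   [De Morgan]
= x3'·(((x1')'+x1')'+x4'·x2+x2·x4+(x4'·x2+x2·x4)·x1')   [complement / identity]
= x3'·(((x1')'+x1')'+x4'·x2+x2·x4)   [absorption]
= x3'·(x1'·x1+x4'·x2+x2·x4)   [De Morgan]
= x3'·(x1'·x1+x2)   [distribution]
= x3'·x2   [complement / identity]
This depends on x2, x3, so it is not a constant.

no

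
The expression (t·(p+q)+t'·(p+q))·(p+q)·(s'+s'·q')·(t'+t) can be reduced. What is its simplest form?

(t·(p+q)+t'·(p+q))·(p+q)·(s'+s'·q')·(t'+t)
= (p+q)·(p+q)·(s'+s'·q')·(t'+t)   — distribution
= (p+q)·(p+q)·s'·(t'+t)   — absorption
= (p+q)·(p+q)·s'   — complement / identity
= (p+q)·s'   — idempotence

(p+q)·s'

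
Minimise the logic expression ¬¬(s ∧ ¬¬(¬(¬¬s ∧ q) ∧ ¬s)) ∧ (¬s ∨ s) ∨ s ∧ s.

¬¬(s ∧ ¬¬(¬(¬¬s ∧ q) ∧ ¬s)) ∧ (¬s ∨ s) ∨ s ∧ s
= s ∧ ¬¬(¬(¬¬s ∧ q) ∧ ¬s) ∧ (¬s ∨ s) ∨ s ∧ s   — double negation
= s ∧ ¬(¬¬s ∧ q ∨ s) ∧ (¬s ∨ s) ∨ s ∧ s   — De Morgan
= s ∧ ¬(¬¬s ∧ q ∨ s) ∨ s ∧ s   — complement / identity
= s ∧ ¬(s ∧ q ∨ s) ∨ s ∧ s   — double negation
= s ∧ ¬s ∨ s ∧ s   — absorption
= s   — distribution

s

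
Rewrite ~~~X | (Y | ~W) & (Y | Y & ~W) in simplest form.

~X | Y

~~~X | (Y | ~W) & (Y | Y & ~W)
= ~~~X | (Y | ~W) & Y   (absorption)
= ~~~X | Y   (absorption)
= ~X | Y   (double negation)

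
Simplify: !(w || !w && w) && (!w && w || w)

false

!(w || !w && w) && (!w && w || w)
= !(w || !w && w) && w
= !w && w
= false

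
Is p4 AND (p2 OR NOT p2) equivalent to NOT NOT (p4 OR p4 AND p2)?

E1: p4 AND (p2 OR NOT p2)
    = p4
E2: NOT NOT (p4 OR p4 AND p2)
    = p4 OR p4 AND p2
    = p4
Both reduce to p4, so they are equivalent.

Yes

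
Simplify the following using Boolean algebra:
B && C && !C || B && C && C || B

B

B && C && !C || B && C && C || B
= B && C || B
= B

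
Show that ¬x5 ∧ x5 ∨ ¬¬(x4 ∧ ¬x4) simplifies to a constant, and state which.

False

¬x5 ∧ x5 ∨ ¬¬(x4 ∧ ¬x4)
= ¬x5 ∧ x5 ∨ x4 ∧ ¬x4   [double negation]
= x4 ∧ ¬x4   [complement / identity]
= False   [complement]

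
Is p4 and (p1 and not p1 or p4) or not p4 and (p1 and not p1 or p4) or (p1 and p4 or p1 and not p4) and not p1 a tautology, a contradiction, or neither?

p4 and (p1 and not p1 or p4) or not p4 and (p1 and not p1 or p4) or (p1 and p4 or p1 and not p4) and not p1
= p1 and not p1 or p4 or (p1 and p4 or p1 and not p4) and not p1
= p1 and not p1 or p4 or p1 and not p1
= p1 and not p1 or p4
= p4
This depends on p4, so it is not a constant.

neither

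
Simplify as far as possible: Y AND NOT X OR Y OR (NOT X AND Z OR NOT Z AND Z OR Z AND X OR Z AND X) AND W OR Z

Y OR Z

Y AND NOT X OR Y OR (NOT X AND Z OR NOT Z AND Z OR Z AND X OR Z AND X) AND W OR Z
= Y OR (NOT X AND Z OR NOT Z AND Z OR Z AND X OR Z AND X) AND W OR Z   (absorption)
= Y OR (NOT X AND Z OR Z AND X OR Z AND X) AND W OR Z   (complement / identity)
= Y OR (NOT X AND Z OR Z AND X) AND W OR Z   (idempotence)
= Y OR Z AND W OR Z   (distribution)
= Y OR Z   (absorption)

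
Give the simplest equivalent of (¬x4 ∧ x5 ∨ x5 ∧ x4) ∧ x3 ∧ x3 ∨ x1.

x5 ∧ x3 ∨ x1

(¬x4 ∧ x5 ∨ x5 ∧ x4) ∧ x3 ∧ x3 ∨ x1
= (¬x4 ∨ x4) ∧ x5 ∧ x3 ∧ x3 ∨ x1   (distribution)
= (¬x4 ∨ x4) ∧ x5 ∧ x3 ∨ x1   (idempotence)
= x5 ∧ x3 ∨ x1   (complement / identity)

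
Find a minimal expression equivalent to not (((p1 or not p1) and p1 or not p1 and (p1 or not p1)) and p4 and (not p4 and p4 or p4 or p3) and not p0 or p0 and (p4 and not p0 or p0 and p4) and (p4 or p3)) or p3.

not p4 or p3

not (((p1 or not p1) and p1 or not p1 and (p1 or not p1)) and p4 and (not p4 and p4 or p4 or p3) and not p0 or p0 and (p4 and not p0 or p0 and p4) and (p4 or p3)) or p3
= not ((p1 or not p1) and p4 and (not p4 and p4 or p4 or p3) and not p0 or p0 and (p4 and not p0 or p0 and p4) and (p4 or p3)) or p3   [distribution]
= not (p4 and (not p4 and p4 or p4 or p3) and not p0 or p0 and (p4 and not p0 or p0 and p4) and (p4 or p3)) or p3   [complement / identity]
= not (p4 and (not p4 and p4 or p4 or p3) and not p0 or p0 and p4 and (p4 or p3)) or p3   [distribution]
= not (p4 and (p4 or p3) and not p0 or p0 and p4 and (p4 or p3)) or p3   [complement / identity]
= not (p4 and (p4 or p3)) or p3   [distribution]
= not p4 or p3   [absorption]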